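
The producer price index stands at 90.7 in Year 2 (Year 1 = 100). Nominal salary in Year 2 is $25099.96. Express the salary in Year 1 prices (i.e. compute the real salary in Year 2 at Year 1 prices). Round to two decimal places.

27673.61

Real = Nominal ÷ (Index/100) = 25099.96 ÷ (90.7/100)
     = 25099.96 ÷ 0.907 = 27673.6053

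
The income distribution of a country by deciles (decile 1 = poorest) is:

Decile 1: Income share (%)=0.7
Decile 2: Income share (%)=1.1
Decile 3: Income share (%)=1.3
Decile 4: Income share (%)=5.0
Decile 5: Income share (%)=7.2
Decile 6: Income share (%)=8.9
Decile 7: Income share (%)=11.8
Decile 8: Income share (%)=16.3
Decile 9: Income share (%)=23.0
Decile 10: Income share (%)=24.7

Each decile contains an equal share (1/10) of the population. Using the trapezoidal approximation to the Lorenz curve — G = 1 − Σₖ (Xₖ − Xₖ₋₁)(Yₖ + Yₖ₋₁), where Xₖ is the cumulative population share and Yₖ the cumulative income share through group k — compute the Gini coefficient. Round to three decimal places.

0.466

Cumulative income shares Yₖ: 0.0070, 0.0180, 0.0310, 0.0810, 0.1530, 0.2420, 0.3600, 0.5230, 0.7530, 1.0000
Σ (Xₖ−Xₖ₋₁)(Yₖ+Yₖ₋₁) = (1/10)(0.0070+0.0000) + (1/10)(0.0180+0.0070) + (1/10)(0.0310+0.0180) + (1/10)(0.0810+0.0310) + (1/10)(0.1530+0.0810) + (1/10)(0.2420+0.1530) + (1/10)(0.3600+0.2420) + (1/10)(0.5230+0.3600) + (1/10)(0.7530+0.5230) + (1/10)(1.0000+0.7530)
  = 0.0007 + 0.0025 + 0.0049 + 0.0112 + 0.0234 + 0.0395 + 0.0602 + 0.0883 + 0.1276 + 0.1753 = 0.5336
G = 1 − 0.5336 = 0.4664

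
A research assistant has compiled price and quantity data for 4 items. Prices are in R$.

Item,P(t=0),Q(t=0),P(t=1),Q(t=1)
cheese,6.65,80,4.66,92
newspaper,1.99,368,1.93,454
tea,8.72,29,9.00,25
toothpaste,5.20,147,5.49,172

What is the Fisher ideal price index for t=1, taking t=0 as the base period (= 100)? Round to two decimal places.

94.22

Laspeyres component (base-period weights):
ΣP(t=1)Q(t=0) = 4.66×80 + 1.93×368 + 9.00×29 + 5.49×147 = 372.8 + 710.24 + 261 + 807.03 = 2151.07
ΣP(t=0)Q(t=0) = 6.65×80 + 1.99×368 + 8.72×29 + 5.20×147 = 532 + 732.32 + 252.88 + 764.4 = 2281.6
L = 2151.07 / 2281.6 × 100 = 94.2790
Paasche component (current-period weights):
ΣP(t=1)Q(t=1) = 4.66×92 + 1.93×454 + 9.00×25 + 5.49×172 = 428.72 + 876.22 + 225 + 944.28 = 2474.22
ΣP(t=0)Q(t=1) = 6.65×92 + 1.99×454 + 8.72×25 + 5.20×172 = 611.8 + 903.46 + 218 + 894.4 = 2627.66
P = 2474.22 / 2627.66 × 100 = 94.1606
Fisher = √(L × P) = √(94.2790 × 94.1606) = 94.2198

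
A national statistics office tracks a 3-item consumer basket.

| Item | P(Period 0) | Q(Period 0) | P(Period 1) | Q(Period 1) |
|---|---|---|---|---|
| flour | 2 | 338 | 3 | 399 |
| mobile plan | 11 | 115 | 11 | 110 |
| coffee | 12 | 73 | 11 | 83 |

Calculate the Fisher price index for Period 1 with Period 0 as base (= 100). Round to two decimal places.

Laspeyres component (base-period weights):
ΣP(Period 1)Q(Period 0) = 3×338 + 11×115 + 11×73 = 1014 + 1265 + 803 = 3082
ΣP(Period 0)Q(Period 0) = 2×338 + 11×115 + 12×73 = 676 + 1265 + 876 = 2817
L = 3082 / 2817 × 100 = 109.4072
Paasche component (current-period weights):
ΣP(Period 1)Q(Period 1) = 3×399 + 11×110 + 11×83 = 1197 + 1210 + 913 = 3320
ΣP(Period 0)Q(Period 1) = 2×399 + 11×110 + 12×83 = 798 + 1210 + 996 = 3004
P = 3320 / 3004 × 100 = 110.5193
Fisher = √(L × P) = √(109.4072 × 110.5193) = 109.9618

109.96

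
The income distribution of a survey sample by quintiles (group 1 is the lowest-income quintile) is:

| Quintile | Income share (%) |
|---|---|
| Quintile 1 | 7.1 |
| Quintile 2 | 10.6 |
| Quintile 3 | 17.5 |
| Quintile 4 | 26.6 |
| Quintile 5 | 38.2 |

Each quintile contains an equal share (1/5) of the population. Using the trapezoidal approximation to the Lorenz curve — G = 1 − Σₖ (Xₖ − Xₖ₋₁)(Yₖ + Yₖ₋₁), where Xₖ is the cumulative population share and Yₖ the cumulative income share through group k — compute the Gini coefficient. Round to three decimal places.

Cumulative income shares Yₖ: 0.0710, 0.1770, 0.3520, 0.6180, 1.0000
Σ (Xₖ−Xₖ₋₁)(Yₖ+Yₖ₋₁) = (1/5)(0.0710+0.0000) + (1/5)(0.1770+0.0710) + (1/5)(0.3520+0.1770) + (1/5)(0.6180+0.3520) + (1/5)(1.0000+0.6180)
  = 0.0142 + 0.0496 + 0.1058 + 0.1940 + 0.3236 = 0.6872
G = 1 − 0.6872 = 0.3128

0.313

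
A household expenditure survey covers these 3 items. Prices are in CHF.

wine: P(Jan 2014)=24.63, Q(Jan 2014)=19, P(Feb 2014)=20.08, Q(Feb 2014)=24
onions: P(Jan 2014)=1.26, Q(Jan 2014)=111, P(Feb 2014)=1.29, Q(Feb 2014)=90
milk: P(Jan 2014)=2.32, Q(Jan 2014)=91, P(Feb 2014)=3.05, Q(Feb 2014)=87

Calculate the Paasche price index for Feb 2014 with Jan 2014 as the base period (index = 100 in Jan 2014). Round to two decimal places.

95.26

Paasche price index uses current-period quantities as weights.
ΣP(Feb 2014)·Q(Feb 2014) = 20.08×24 + 1.29×90 + 3.05×87 = 481.92 + 116.1 + 265.35 = 863.37
ΣP(Jan 2014)·Q(Feb 2014) = 24.63×24 + 1.26×90 + 2.32×87 = 591.12 + 113.4 + 201.84 = 906.36
Index = 863.37 / 906.36 × 100 = 95.2569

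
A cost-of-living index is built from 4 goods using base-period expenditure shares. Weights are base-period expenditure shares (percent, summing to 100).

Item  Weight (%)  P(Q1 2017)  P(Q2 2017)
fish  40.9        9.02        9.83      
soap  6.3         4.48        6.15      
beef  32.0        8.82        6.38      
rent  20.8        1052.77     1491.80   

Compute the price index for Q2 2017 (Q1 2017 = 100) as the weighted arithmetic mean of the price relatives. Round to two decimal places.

105.84

fish: 40.9 × (9.83/9.02) = 40.9 × 1.089800 = 44.5728
soap: 6.3 × (6.15/4.48) = 6.3 × 1.372768 = 8.6484
beef: 32.0 × (6.38/8.82) = 32.0 × 0.723356 = 23.1474
rent: 20.8 × (1491.80/1052.77) = 20.8 × 1.417024 = 29.4741
Index = Σ wᵢ·(p₁ᵢ/p₀ᵢ) = 44.5728 + 8.6484 + 23.1474 + 29.4741 = 105.8428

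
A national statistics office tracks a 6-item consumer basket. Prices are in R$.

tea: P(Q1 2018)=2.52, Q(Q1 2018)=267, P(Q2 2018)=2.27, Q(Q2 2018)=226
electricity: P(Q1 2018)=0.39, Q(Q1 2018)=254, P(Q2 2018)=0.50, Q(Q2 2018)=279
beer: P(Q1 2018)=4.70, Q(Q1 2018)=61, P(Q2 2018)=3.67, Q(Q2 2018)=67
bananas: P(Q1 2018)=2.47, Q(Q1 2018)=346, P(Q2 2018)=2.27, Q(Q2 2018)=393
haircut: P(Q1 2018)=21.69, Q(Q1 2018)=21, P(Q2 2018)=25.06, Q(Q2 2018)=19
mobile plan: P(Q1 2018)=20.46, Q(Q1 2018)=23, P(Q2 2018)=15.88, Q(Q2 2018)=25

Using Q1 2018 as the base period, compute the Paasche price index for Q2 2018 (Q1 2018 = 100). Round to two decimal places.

Paasche price index uses current-period quantities as weights.
ΣP(Q2 2018)·Q(Q2 2018) = 2.27×226 + 0.50×279 + 3.67×67 + 2.27×393 + 25.06×19 + 15.88×25 = 513.02 + 139.5 + 245.89 + 892.11 + 476.14 + 397 = 2663.66
ΣP(Q1 2018)·Q(Q2 2018) = 2.52×226 + 0.39×279 + 4.70×67 + 2.47×393 + 21.69×19 + 20.46×25 = 569.52 + 108.81 + 314.9 + 970.71 + 412.11 + 511.5 = 2887.55
Index = 2663.66 / 2887.55 × 100 = 92.2464

92.25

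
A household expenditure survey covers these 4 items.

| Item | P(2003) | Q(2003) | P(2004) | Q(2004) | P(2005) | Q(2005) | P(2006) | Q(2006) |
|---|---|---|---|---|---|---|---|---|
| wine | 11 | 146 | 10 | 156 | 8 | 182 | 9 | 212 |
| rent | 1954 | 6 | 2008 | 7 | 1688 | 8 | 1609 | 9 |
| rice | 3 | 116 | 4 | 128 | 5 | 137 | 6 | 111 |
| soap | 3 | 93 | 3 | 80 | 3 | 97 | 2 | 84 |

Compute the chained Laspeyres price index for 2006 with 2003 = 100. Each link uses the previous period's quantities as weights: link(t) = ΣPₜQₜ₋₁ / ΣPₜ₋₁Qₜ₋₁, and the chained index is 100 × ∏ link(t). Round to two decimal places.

84.75

Link 2003→2004:
ΣP(2004)Q(2003) = 10×146 + 2008×6 + 4×116 + 3×93 = 1460 + 12048 + 464 + 279 = 14251
ΣP(2003)Q(2003) = 11×146 + 1954×6 + 3×116 + 3×93 = 1606 + 11724 + 348 + 279 = 13957
link = 14251/13957 = 1.021065
Link 2004→2005:
ΣP(2005)Q(2004) = 8×156 + 1688×7 + 5×128 + 3×80 = 1248 + 11816 + 640 + 240 = 13944
ΣP(2004)Q(2004) = 10×156 + 2008×7 + 4×128 + 3×80 = 1560 + 14056 + 512 + 240 = 16368
link = 13944/16368 = 0.851906
Link 2005→2006:
ΣP(2006)Q(2005) = 9×182 + 1609×8 + 6×137 + 2×97 = 1638 + 12872 + 822 + 194 = 15526
ΣP(2005)Q(2005) = 8×182 + 1688×8 + 5×137 + 3×97 = 1456 + 13504 + 685 + 291 = 15936
link = 15526/15936 = 0.974272
Chained index = 100 × 1.021065 × 0.851906 × 0.974272 = 84.7472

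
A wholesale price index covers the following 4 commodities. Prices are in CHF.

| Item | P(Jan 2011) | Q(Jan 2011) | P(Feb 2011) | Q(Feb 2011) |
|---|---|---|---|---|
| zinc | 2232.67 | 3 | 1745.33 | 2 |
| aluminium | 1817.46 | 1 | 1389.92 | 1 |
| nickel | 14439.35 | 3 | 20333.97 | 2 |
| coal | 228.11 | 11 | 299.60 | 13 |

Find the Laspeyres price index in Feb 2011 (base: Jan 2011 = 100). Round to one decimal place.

130.5

Laspeyres price index uses base-period quantities as weights.
ΣP(Feb 2011)·Q(Jan 2011) = 1745.33×3 + 1389.92×1 + 20333.97×3 + 299.60×11 = 5235.99 + 1389.92 + 61001.91 + 3295.6 = 70923.42
ΣP(Jan 2011)·Q(Jan 2011) = 2232.67×3 + 1817.46×1 + 14439.35×3 + 228.11×11 = 6698.01 + 1817.46 + 43318.05 + 2509.21 = 54342.73
Index = 70923.42 / 54342.73 × 100 = 130.5113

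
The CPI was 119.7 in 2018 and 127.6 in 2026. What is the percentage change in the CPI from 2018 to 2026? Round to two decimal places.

Change = (127.6 − 119.7) / 119.7 × 100
       = 7.9 / 119.7 × 100 = 6.5998%

6.60%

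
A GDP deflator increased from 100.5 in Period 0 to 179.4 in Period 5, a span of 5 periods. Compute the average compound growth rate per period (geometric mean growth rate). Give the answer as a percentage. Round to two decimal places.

12.29%

Growth factor = (179.4/100.5)^(1/5) = (1.785075)^(1/5) = 1.122875
Growth rate = 1.122875 − 1 = 0.122875 = 12.2875%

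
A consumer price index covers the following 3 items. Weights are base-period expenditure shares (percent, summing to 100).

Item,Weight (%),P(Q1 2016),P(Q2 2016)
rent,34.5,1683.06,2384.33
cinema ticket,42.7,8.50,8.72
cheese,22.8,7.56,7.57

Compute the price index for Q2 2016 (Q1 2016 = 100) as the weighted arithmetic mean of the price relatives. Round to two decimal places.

rent: 34.5 × (2384.33/1683.06) = 34.5 × 1.416664 = 48.8749
cinema ticket: 42.7 × (8.72/8.50) = 42.7 × 1.025882 = 43.8052
cheese: 22.8 × (7.57/7.56) = 22.8 × 1.001323 = 22.8302
Index = Σ wᵢ·(p₁ᵢ/p₀ᵢ) = 48.8749 + 43.8052 + 22.8302 = 115.5102

115.51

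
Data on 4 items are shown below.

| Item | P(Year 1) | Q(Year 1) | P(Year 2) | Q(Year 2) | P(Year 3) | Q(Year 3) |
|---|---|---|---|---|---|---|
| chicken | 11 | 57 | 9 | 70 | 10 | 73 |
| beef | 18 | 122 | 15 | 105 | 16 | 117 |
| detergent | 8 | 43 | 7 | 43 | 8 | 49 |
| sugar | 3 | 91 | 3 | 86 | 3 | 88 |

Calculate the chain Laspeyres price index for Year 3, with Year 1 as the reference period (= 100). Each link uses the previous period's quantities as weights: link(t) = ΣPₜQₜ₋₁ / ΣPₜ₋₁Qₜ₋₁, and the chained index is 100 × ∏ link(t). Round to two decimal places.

Link Year 1→Year 2:
ΣP(Year 2)Q(Year 1) = 9×57 + 15×122 + 7×43 + 3×91 = 513 + 1830 + 301 + 273 = 2917
ΣP(Year 1)Q(Year 1) = 11×57 + 18×122 + 8×43 + 3×91 = 627 + 2196 + 344 + 273 = 3440
link = 2917/3440 = 0.847965
Link Year 2→Year 3:
ΣP(Year 3)Q(Year 2) = 10×70 + 16×105 + 8×43 + 3×86 = 700 + 1680 + 344 + 258 = 2982
ΣP(Year 2)Q(Year 2) = 9×70 + 15×105 + 7×43 + 3×86 = 630 + 1575 + 301 + 258 = 2764
link = 2982/2764 = 1.078871
Chained index = 100 × 0.847965 × 1.078871 = 91.4845

91.48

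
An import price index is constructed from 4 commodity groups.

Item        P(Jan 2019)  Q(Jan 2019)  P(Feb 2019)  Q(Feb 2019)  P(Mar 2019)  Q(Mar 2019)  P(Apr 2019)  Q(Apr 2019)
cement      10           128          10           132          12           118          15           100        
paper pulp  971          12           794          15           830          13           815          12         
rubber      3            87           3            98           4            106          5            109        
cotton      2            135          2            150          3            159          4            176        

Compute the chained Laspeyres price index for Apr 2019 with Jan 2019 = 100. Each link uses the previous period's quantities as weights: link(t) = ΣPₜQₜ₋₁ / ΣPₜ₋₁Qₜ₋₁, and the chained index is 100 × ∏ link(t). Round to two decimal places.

93.56

Link Jan 2019→Feb 2019:
ΣP(Feb 2019)Q(Jan 2019) = 10×128 + 794×12 + 3×87 + 2×135 = 1280 + 9528 + 261 + 270 = 11339
ΣP(Jan 2019)Q(Jan 2019) = 10×128 + 971×12 + 3×87 + 2×135 = 1280 + 11652 + 261 + 270 = 13463
link = 11339/13463 = 0.842234
Link Feb 2019→Mar 2019:
ΣP(Mar 2019)Q(Feb 2019) = 12×132 + 830×15 + 4×98 + 3×150 = 1584 + 12450 + 392 + 450 = 14876
ΣP(Feb 2019)Q(Feb 2019) = 10×132 + 794×15 + 3×98 + 2×150 = 1320 + 11910 + 294 + 300 = 13824
link = 14876/13824 = 1.076100
Link Mar 2019→Apr 2019:
ΣP(Apr 2019)Q(Mar 2019) = 15×118 + 815×13 + 5×106 + 4×159 = 1770 + 10595 + 530 + 636 = 13531
ΣP(Mar 2019)Q(Mar 2019) = 12×118 + 830×13 + 4×106 + 3×159 = 1416 + 10790 + 424 + 477 = 13107
link = 13531/13107 = 1.032349
Chained index = 100 × 0.842234 × 1.076100 × 1.032349 = 93.5647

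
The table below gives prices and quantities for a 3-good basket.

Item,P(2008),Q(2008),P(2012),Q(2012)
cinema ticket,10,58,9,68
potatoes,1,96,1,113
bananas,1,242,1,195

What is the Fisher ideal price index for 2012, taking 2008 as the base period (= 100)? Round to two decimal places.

Laspeyres component (base-period weights):
ΣP(2012)Q(2008) = 9×58 + 1×96 + 1×242 = 522 + 96 + 242 = 860
ΣP(2008)Q(2008) = 10×58 + 1×96 + 1×242 = 580 + 96 + 242 = 918
L = 860 / 918 × 100 = 93.6819
Paasche component (current-period weights):
ΣP(2012)Q(2012) = 9×68 + 1×113 + 1×195 = 612 + 113 + 195 = 920
ΣP(2008)Q(2012) = 10×68 + 1×113 + 1×195 = 680 + 113 + 195 = 988
P = 920 / 988 × 100 = 93.1174
Fisher = √(L × P) = √(93.6819 × 93.1174) = 93.3992

93.40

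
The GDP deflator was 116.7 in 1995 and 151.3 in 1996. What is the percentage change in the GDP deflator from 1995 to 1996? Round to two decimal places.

29.65%

Change = (151.3 − 116.7) / 116.7 × 100
       = 34.6 / 116.7 × 100 = 29.6487%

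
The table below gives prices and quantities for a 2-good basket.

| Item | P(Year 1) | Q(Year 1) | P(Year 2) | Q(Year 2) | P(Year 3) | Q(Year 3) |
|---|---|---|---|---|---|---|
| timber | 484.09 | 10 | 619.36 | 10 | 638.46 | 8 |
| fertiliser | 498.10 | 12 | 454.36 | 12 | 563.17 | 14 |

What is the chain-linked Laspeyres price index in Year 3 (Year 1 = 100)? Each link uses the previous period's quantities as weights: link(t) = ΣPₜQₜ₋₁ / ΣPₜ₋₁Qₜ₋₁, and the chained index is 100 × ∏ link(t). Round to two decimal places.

Link Year 1→Year 2:
ΣP(Year 2)Q(Year 1) = 619.36×10 + 454.36×12 = 6193.6 + 5452.32 = 11645.92
ΣP(Year 1)Q(Year 1) = 484.09×10 + 498.10×12 = 4840.9 + 5977.2 = 10818.1
link = 11645.92/10818.1 = 1.076522
Link Year 2→Year 3:
ΣP(Year 3)Q(Year 2) = 638.46×10 + 563.17×12 = 6384.6 + 6758.04 = 13142.64
ΣP(Year 2)Q(Year 2) = 619.36×10 + 454.36×12 = 6193.6 + 5452.32 = 11645.92
link = 13142.64/11645.92 = 1.128519
Chained index = 100 × 1.076522 × 1.128519 = 121.4875

121.49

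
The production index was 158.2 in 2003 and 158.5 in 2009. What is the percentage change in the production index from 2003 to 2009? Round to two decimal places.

Change = (158.5 − 158.2) / 158.2 × 100
       = 0.3 / 158.2 × 100 = 0.1896%

0.19%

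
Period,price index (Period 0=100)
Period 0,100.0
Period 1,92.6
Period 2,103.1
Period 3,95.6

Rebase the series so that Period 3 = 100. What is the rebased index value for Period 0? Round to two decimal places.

Rebased(Period 0) = 100.0 / 95.6 × 100 = 104.6025

104.60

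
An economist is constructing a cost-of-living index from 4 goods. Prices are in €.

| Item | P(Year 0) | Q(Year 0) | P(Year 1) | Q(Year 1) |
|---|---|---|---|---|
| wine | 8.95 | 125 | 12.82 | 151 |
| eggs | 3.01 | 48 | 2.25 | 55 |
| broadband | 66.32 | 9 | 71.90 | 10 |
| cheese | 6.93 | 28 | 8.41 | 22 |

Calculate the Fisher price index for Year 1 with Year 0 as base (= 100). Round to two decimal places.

126.64

Laspeyres component (base-period weights):
ΣP(Year 1)Q(Year 0) = 12.82×125 + 2.25×48 + 71.90×9 + 8.41×28 = 1602.5 + 108 + 647.1 + 235.48 = 2593.08
ΣP(Year 0)Q(Year 0) = 8.95×125 + 3.01×48 + 66.32×9 + 6.93×28 = 1118.75 + 144.48 + 596.88 + 194.04 = 2054.15
L = 2593.08 / 2054.15 × 100 = 126.2362
Paasche component (current-period weights):
ΣP(Year 1)Q(Year 1) = 12.82×151 + 2.25×55 + 71.90×10 + 8.41×22 = 1935.82 + 123.75 + 719 + 185.02 = 2963.59
ΣP(Year 0)Q(Year 1) = 8.95×151 + 3.01×55 + 66.32×10 + 6.93×22 = 1351.45 + 165.55 + 663.2 + 152.46 = 2332.66
P = 2963.59 / 2332.66 × 100 = 127.0477
Fisher = √(L × P) = √(126.2362 × 127.0477) = 126.6413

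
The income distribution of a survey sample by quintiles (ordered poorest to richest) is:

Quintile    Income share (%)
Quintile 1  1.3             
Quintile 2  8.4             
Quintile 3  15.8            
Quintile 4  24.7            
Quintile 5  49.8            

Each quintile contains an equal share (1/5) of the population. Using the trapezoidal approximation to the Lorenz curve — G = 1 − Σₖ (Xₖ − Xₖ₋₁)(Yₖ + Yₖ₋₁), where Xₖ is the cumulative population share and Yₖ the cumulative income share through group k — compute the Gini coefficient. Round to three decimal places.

Cumulative income shares Yₖ: 0.0130, 0.0970, 0.2550, 0.5020, 1.0000
Σ (Xₖ−Xₖ₋₁)(Yₖ+Yₖ₋₁) = (1/5)(0.0130+0.0000) + (1/5)(0.0970+0.0130) + (1/5)(0.2550+0.0970) + (1/5)(0.5020+0.2550) + (1/5)(1.0000+0.5020)
  = 0.0026 + 0.0220 + 0.0704 + 0.1514 + 0.3004 = 0.5468
G = 1 − 0.5468 = 0.4532

0.453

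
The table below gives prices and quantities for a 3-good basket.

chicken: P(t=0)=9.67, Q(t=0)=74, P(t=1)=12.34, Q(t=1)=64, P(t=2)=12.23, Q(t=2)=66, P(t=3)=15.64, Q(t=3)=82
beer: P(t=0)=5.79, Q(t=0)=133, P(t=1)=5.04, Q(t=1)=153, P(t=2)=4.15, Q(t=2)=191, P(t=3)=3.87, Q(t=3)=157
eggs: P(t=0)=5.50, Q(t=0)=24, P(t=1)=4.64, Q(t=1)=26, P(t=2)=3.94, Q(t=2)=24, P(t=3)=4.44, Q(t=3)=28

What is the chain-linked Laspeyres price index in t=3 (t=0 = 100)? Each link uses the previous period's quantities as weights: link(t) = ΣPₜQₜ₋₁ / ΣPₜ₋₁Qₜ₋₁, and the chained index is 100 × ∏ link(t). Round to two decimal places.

104.98

Link t=0→t=1:
ΣP(t=1)Q(t=0) = 12.34×74 + 5.04×133 + 4.64×24 = 913.16 + 670.32 + 111.36 = 1694.84
ΣP(t=0)Q(t=0) = 9.67×74 + 5.79×133 + 5.50×24 = 715.58 + 770.07 + 132 = 1617.65
link = 1694.84/1617.65 = 1.047717
Link t=1→t=2:
ΣP(t=2)Q(t=1) = 12.23×64 + 4.15×153 + 3.94×26 = 782.72 + 634.95 + 102.44 = 1520.11
ΣP(t=1)Q(t=1) = 12.34×64 + 5.04×153 + 4.64×26 = 789.76 + 771.12 + 120.64 = 1681.52
link = 1520.11/1681.52 = 0.904009
Link t=2→t=3:
ΣP(t=3)Q(t=2) = 15.64×66 + 3.87×191 + 4.44×24 = 1032.24 + 739.17 + 106.56 = 1877.97
ΣP(t=2)Q(t=2) = 12.23×66 + 4.15×191 + 3.94×24 = 807.18 + 792.65 + 94.56 = 1694.39
link = 1877.97/1694.39 = 1.108346
Chained index = 100 × 1.047717 × 0.904009 × 1.108346 = 104.9766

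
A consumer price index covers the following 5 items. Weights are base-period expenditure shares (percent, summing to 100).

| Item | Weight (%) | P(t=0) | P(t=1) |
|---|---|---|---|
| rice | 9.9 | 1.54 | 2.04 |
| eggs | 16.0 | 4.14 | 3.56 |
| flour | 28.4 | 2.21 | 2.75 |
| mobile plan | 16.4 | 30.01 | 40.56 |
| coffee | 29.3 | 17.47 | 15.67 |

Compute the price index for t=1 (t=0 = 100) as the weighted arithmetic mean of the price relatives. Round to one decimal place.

rice: 9.9 × (2.04/1.54) = 9.9 × 1.324675 = 13.1143
eggs: 16.0 × (3.56/4.14) = 16.0 × 0.859903 = 13.7585
flour: 28.4 × (2.75/2.21) = 28.4 × 1.244344 = 35.3394
mobile plan: 16.4 × (40.56/30.01) = 16.4 × 1.351549 = 22.1654
coffee: 29.3 × (15.67/17.47) = 29.3 × 0.896966 = 26.2811
Index = Σ wᵢ·(p₁ᵢ/p₀ᵢ) = 13.1143 + 13.7585 + 35.3394 + 22.1654 + 26.2811 = 110.6586

110.7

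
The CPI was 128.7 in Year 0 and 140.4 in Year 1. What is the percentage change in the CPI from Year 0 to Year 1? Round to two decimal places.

Change = (140.4 − 128.7) / 128.7 × 100
       = 11.7 / 128.7 × 100 = 9.0909%

9.09%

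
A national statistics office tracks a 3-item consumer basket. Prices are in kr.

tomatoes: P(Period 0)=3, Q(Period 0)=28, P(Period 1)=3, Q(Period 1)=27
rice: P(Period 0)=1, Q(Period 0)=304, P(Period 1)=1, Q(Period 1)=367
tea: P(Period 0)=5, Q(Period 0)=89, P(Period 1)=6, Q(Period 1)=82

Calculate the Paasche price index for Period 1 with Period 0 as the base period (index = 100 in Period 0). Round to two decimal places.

109.56

Paasche price index uses current-period quantities as weights.
ΣP(Period 1)·Q(Period 1) = 3×27 + 1×367 + 6×82 = 81 + 367 + 492 = 940
ΣP(Period 0)·Q(Period 1) = 3×27 + 1×367 + 5×82 = 81 + 367 + 410 = 858
Index = 940 / 858 × 100 = 109.5571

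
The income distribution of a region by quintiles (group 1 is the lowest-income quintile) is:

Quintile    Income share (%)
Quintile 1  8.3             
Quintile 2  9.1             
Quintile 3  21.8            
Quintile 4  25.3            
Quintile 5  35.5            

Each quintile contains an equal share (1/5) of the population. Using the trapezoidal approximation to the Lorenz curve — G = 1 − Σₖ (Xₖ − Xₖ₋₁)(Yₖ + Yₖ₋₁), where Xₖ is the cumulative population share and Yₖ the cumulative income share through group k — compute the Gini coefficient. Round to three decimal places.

0.282

Cumulative income shares Yₖ: 0.0830, 0.1740, 0.3920, 0.6450, 1.0000
Σ (Xₖ−Xₖ₋₁)(Yₖ+Yₖ₋₁) = (1/5)(0.0830+0.0000) + (1/5)(0.1740+0.0830) + (1/5)(0.3920+0.1740) + (1/5)(0.6450+0.3920) + (1/5)(1.0000+0.6450)
  = 0.0166 + 0.0514 + 0.1132 + 0.2074 + 0.3290 = 0.7176
G = 1 − 0.7176 = 0.2824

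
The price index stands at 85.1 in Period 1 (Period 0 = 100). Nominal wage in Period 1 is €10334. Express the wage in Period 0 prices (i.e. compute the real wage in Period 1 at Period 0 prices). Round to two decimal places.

Real = Nominal ÷ (Index/100) = 10334 ÷ (85.1/100)
     = 10334 ÷ 0.851 = 12143.3608

12143.36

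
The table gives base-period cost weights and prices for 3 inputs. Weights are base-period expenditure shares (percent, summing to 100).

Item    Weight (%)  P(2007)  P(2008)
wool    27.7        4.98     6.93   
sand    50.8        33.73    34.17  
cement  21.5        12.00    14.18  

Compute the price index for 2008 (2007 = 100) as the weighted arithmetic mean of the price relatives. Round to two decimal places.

115.41

wool: 27.7 × (6.93/4.98) = 27.7 × 1.391566 = 38.5464
sand: 50.8 × (34.17/33.73) = 50.8 × 1.013045 = 51.4627
cement: 21.5 × (14.18/12.00) = 21.5 × 1.181667 = 25.4058
Index = Σ wᵢ·(p₁ᵢ/p₀ᵢ) = 38.5464 + 51.4627 + 25.4058 = 115.4149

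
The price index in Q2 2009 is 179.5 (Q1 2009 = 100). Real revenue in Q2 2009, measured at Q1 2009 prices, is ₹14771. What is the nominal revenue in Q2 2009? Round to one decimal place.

26513.9

Nominal = Real × (Index/100) = 14771 × (179.5/100)
        = 14771 × 1.795 = 26513.9450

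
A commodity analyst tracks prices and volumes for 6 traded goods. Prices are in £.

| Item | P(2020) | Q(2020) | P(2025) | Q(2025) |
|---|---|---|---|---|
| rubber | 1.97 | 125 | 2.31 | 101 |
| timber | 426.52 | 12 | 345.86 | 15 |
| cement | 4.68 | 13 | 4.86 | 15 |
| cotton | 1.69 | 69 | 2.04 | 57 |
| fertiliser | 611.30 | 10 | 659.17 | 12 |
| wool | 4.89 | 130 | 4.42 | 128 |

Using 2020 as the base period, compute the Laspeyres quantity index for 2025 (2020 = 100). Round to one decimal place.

119.8

Laspeyres quantity index uses base-period prices as weights.
ΣP(2020)·Q(2025) = 1.97×101 + 426.52×15 + 4.68×15 + 1.69×57 + 611.30×12 + 4.89×128 = 198.97 + 6397.8 + 70.2 + 96.33 + 7335.6 + 625.92 = 14724.82
ΣP(2020)·Q(2020) = 1.97×125 + 426.52×12 + 4.68×13 + 1.69×69 + 611.30×10 + 4.89×130 = 246.25 + 5118.24 + 60.84 + 116.61 + 6113 + 635.7 = 12290.64
Index = 14724.82 / 12290.64 × 100 = 119.8052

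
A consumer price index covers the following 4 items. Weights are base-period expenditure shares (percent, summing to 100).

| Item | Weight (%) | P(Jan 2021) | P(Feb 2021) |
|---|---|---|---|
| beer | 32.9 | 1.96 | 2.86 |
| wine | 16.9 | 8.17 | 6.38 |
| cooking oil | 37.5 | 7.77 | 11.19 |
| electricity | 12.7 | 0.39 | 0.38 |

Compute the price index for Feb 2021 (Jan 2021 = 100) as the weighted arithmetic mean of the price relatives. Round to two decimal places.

beer: 32.9 × (2.86/1.96) = 32.9 × 1.459184 = 48.0071
wine: 16.9 × (6.38/8.17) = 16.9 × 0.780906 = 13.1973
cooking oil: 37.5 × (11.19/7.77) = 37.5 × 1.440154 = 54.0058
electricity: 12.7 × (0.38/0.39) = 12.7 × 0.974359 = 12.3744
Index = Σ wᵢ·(p₁ᵢ/p₀ᵢ) = 48.0071 + 13.1973 + 54.0058 + 12.3744 = 127.5846

127.58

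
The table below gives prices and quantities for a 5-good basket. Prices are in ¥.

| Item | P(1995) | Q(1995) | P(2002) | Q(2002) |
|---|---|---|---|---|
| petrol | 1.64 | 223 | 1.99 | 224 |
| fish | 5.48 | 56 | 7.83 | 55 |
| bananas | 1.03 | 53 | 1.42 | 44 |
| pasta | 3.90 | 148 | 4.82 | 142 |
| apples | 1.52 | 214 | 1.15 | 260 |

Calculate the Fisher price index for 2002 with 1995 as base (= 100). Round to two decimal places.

Laspeyres component (base-period weights):
ΣP(2002)Q(1995) = 1.99×223 + 7.83×56 + 1.42×53 + 4.82×148 + 1.15×214 = 443.77 + 438.48 + 75.26 + 713.36 + 246.1 = 1916.97
ΣP(1995)Q(1995) = 1.64×223 + 5.48×56 + 1.03×53 + 3.90×148 + 1.52×214 = 365.72 + 306.88 + 54.59 + 577.2 + 325.28 = 1629.67
L = 1916.97 / 1629.67 × 100 = 117.6293
Paasche component (current-period weights):
ΣP(2002)Q(2002) = 1.99×224 + 7.83×55 + 1.42×44 + 4.82×142 + 1.15×260 = 445.76 + 430.65 + 62.48 + 684.44 + 299 = 1922.33
ΣP(1995)Q(2002) = 1.64×224 + 5.48×55 + 1.03×44 + 3.90×142 + 1.52×260 = 367.36 + 301.4 + 45.32 + 553.8 + 395.2 = 1663.08
P = 1922.33 / 1663.08 × 100 = 115.5885
Fisher = √(L × P) = √(117.6293 × 115.5885) = 116.6045

116.60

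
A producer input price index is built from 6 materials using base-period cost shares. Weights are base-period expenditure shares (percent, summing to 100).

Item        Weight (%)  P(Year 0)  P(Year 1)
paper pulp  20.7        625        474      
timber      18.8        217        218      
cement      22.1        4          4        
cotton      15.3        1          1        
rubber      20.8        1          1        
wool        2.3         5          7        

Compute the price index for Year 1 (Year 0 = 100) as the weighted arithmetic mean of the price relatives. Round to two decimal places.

96.01

paper pulp: 20.7 × (474/625) = 20.7 × 0.758400 = 15.6989
timber: 18.8 × (218/217) = 18.8 × 1.004608 = 18.8866
cement: 22.1 × (4/4) = 22.1 × 1.000000 = 22.1000
cotton: 15.3 × (1/1) = 15.3 × 1.000000 = 15.3000
rubber: 20.8 × (1/1) = 20.8 × 1.000000 = 20.8000
wool: 2.3 × (7/5) = 2.3 × 1.400000 = 3.2200
Index = Σ wᵢ·(p₁ᵢ/p₀ᵢ) = 15.6989 + 18.8866 + 22.1000 + 15.3000 + 20.8000 + 3.2200 = 96.0055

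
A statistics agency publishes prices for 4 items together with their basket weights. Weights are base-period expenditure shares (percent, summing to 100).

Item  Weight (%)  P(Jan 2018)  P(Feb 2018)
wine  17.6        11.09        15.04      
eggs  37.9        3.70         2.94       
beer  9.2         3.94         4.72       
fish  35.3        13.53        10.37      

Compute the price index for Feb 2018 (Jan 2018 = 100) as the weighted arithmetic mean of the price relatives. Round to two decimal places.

wine: 17.6 × (15.04/11.09) = 17.6 × 1.356177 = 23.8687
eggs: 37.9 × (2.94/3.70) = 37.9 × 0.794595 = 30.1151
beer: 9.2 × (4.72/3.94) = 9.2 × 1.197970 = 11.0213
fish: 35.3 × (10.37/13.53) = 35.3 × 0.766445 = 27.0555
Index = Σ wᵢ·(p₁ᵢ/p₀ᵢ) = 23.8687 + 30.1151 + 11.0213 + 27.0555 = 92.0607

92.06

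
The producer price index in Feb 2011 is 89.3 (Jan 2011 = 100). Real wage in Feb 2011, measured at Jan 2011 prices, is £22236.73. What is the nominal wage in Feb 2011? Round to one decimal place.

19857.4

Nominal = Real × (Index/100) = 22236.73 × (89.3/100)
        = 22236.73 × 0.893 = 19857.3999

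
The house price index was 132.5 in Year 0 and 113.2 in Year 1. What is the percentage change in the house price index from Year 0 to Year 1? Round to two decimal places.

Change = (113.2 − 132.5) / 132.5 × 100
       = -19.3 / 132.5 × 100 = -14.5660%

-14.57%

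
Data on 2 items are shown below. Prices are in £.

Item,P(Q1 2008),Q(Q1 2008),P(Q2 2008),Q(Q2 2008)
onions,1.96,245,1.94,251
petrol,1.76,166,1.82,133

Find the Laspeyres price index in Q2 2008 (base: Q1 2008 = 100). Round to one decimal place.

100.7

Laspeyres price index uses base-period quantities as weights.
ΣP(Q2 2008)·Q(Q1 2008) = 1.94×245 + 1.82×166 = 475.3 + 302.12 = 777.42
ΣP(Q1 2008)·Q(Q1 2008) = 1.96×245 + 1.76×166 = 480.2 + 292.16 = 772.36
Index = 777.42 / 772.36 × 100 = 100.6551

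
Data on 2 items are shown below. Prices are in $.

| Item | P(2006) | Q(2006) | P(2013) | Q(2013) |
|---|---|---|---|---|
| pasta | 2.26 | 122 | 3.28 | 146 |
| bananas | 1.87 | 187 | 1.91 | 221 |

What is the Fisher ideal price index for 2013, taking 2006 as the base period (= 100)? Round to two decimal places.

Laspeyres component (base-period weights):
ΣP(2013)Q(2006) = 3.28×122 + 1.91×187 = 400.16 + 357.17 = 757.33
ΣP(2006)Q(2006) = 2.26×122 + 1.87×187 = 275.72 + 349.69 = 625.41
L = 757.33 / 625.41 × 100 = 121.0934
Paasche component (current-period weights):
ΣP(2013)Q(2013) = 3.28×146 + 1.91×221 = 478.88 + 422.11 = 900.99
ΣP(2006)Q(2013) = 2.26×146 + 1.87×221 = 329.96 + 413.27 = 743.23
P = 900.99 / 743.23 × 100 = 121.2263
Fisher = √(L × P) = √(121.0934 × 121.2263) = 121.1598

121.16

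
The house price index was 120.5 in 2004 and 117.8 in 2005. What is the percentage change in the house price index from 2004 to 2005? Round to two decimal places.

-2.24%

Change = (117.8 − 120.5) / 120.5 × 100
       = -2.7 / 120.5 × 100 = -2.2407%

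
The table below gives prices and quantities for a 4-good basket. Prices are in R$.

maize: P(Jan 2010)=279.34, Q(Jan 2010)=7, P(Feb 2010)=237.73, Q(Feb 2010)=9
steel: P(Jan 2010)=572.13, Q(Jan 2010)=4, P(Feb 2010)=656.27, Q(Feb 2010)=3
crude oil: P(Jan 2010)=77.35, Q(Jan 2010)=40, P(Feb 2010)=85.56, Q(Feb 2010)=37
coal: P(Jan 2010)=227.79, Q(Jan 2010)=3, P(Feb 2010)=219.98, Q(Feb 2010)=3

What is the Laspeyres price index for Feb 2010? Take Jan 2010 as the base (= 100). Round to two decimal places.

Laspeyres price index uses base-period quantities as weights.
ΣP(Feb 2010)·Q(Jan 2010) = 237.73×7 + 656.27×4 + 85.56×40 + 219.98×3 = 1664.11 + 2625.08 + 3422.4 + 659.94 = 8371.53
ΣP(Jan 2010)·Q(Jan 2010) = 279.34×7 + 572.13×4 + 77.35×40 + 227.79×3 = 1955.38 + 2288.52 + 3094 + 683.37 = 8021.27
Index = 8371.53 / 8021.27 × 100 = 104.3666

104.37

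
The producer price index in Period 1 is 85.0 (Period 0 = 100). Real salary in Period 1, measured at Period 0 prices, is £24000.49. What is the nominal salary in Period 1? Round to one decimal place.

20400.4

Nominal = Real × (Index/100) = 24000.49 × (85.0/100)
        = 24000.49 × 0.850 = 20400.4165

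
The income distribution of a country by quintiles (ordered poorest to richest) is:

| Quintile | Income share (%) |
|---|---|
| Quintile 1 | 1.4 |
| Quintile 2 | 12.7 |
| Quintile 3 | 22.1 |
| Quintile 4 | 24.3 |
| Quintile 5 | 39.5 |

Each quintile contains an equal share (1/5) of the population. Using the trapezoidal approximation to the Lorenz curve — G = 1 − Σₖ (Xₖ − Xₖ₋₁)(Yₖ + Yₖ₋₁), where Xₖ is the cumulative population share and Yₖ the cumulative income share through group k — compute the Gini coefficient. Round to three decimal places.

Cumulative income shares Yₖ: 0.0140, 0.1410, 0.3620, 0.6050, 1.0000
Σ (Xₖ−Xₖ₋₁)(Yₖ+Yₖ₋₁) = (1/5)(0.0140+0.0000) + (1/5)(0.1410+0.0140) + (1/5)(0.3620+0.1410) + (1/5)(0.6050+0.3620) + (1/5)(1.0000+0.6050)
  = 0.0028 + 0.0310 + 0.1006 + 0.1934 + 0.3210 = 0.6488
G = 1 − 0.6488 = 0.3512

0.351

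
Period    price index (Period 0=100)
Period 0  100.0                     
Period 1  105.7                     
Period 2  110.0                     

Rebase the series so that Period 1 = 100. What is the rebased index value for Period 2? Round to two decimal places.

104.07

Rebased(Period 2) = 110.0 / 105.7 × 100 = 104.0681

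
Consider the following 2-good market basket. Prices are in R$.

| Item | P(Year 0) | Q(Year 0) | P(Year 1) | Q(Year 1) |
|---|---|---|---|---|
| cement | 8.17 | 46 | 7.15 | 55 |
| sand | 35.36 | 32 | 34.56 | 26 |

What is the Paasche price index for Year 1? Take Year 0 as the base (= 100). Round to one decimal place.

Paasche price index uses current-period quantities as weights.
ΣP(Year 1)·Q(Year 1) = 7.15×55 + 34.56×26 = 393.25 + 898.56 = 1291.81
ΣP(Year 0)·Q(Year 1) = 8.17×55 + 35.36×26 = 449.35 + 919.36 = 1368.71
Index = 1291.81 / 1368.71 × 100 = 94.3816

94.4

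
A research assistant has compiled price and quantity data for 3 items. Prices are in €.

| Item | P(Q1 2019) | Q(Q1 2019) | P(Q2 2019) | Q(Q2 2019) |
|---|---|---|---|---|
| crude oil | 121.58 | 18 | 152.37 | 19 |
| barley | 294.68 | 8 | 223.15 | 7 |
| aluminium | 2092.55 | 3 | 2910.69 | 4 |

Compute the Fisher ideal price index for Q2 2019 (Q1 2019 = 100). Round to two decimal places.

124.41

Laspeyres component (base-period weights):
ΣP(Q2 2019)Q(Q1 2019) = 152.37×18 + 223.15×8 + 2910.69×3 = 2742.66 + 1785.2 + 8732.07 = 13259.93
ΣP(Q1 2019)Q(Q1 2019) = 121.58×18 + 294.68×8 + 2092.55×3 = 2188.44 + 2357.44 + 6277.65 = 10823.53
L = 13259.93 / 10823.53 × 100 = 122.5102
Paasche component (current-period weights):
ΣP(Q2 2019)Q(Q2 2019) = 152.37×19 + 223.15×7 + 2910.69×4 = 2895.03 + 1562.05 + 11642.76 = 16099.84
ΣP(Q1 2019)Q(Q2 2019) = 121.58×19 + 294.68×7 + 2092.55×4 = 2310.02 + 2062.76 + 8370.2 = 12742.98
P = 16099.84 / 12742.98 × 100 = 126.3428
Fisher = √(L × P) = √(122.5102 × 126.3428) = 124.4118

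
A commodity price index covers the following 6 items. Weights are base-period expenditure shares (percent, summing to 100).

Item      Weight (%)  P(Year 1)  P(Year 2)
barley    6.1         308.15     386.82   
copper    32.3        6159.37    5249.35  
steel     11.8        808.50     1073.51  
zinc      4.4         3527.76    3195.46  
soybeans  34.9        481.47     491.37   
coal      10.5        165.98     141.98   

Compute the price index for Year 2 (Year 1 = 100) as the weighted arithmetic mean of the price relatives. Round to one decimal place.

barley: 6.1 × (386.82/308.15) = 6.1 × 1.255298 = 7.6573
copper: 32.3 × (5249.35/6159.37) = 32.3 × 0.852254 = 27.5278
steel: 11.8 × (1073.51/808.50) = 11.8 × 1.327780 = 15.6678
zinc: 4.4 × (3195.46/3527.76) = 4.4 × 0.905804 = 3.9855
soybeans: 34.9 × (491.37/481.47) = 34.9 × 1.020562 = 35.6176
coal: 10.5 × (141.98/165.98) = 10.5 × 0.855404 = 8.9817
Index = Σ wᵢ·(p₁ᵢ/p₀ᵢ) = 7.6573 + 27.5278 + 15.6678 + 3.9855 + 35.6176 + 8.9817 = 99.4378

99.4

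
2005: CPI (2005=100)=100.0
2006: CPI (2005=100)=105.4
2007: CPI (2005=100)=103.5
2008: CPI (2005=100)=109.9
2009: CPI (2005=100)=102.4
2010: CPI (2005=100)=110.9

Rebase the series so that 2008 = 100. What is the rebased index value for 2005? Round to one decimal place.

Rebased(2005) = 100.0 / 109.9 × 100 = 90.9918

91.0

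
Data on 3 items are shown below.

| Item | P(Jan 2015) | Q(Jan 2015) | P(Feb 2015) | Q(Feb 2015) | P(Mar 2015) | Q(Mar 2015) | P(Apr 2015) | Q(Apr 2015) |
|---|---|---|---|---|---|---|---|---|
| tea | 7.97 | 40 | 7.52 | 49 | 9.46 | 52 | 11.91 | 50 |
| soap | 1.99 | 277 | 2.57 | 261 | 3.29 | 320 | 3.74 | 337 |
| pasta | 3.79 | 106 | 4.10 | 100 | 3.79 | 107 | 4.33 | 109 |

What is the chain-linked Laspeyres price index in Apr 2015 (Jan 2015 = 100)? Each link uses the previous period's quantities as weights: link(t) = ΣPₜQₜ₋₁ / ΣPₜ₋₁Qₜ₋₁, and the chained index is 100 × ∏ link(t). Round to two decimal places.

156.14

Link Jan 2015→Feb 2015:
ΣP(Feb 2015)Q(Jan 2015) = 7.52×40 + 2.57×277 + 4.10×106 = 300.8 + 711.89 + 434.6 = 1447.29
ΣP(Jan 2015)Q(Jan 2015) = 7.97×40 + 1.99×277 + 3.79×106 = 318.8 + 551.23 + 401.74 = 1271.77
link = 1447.29/1271.77 = 1.138012
Link Feb 2015→Mar 2015:
ΣP(Mar 2015)Q(Feb 2015) = 9.46×49 + 3.29×261 + 3.79×100 = 463.54 + 858.69 + 379 = 1701.23
ΣP(Feb 2015)Q(Feb 2015) = 7.52×49 + 2.57×261 + 4.10×100 = 368.48 + 670.77 + 410 = 1449.25
link = 1701.23/1449.25 = 1.173869
Link Mar 2015→Apr 2015:
ΣP(Apr 2015)Q(Mar 2015) = 11.91×52 + 3.74×320 + 4.33×107 = 619.32 + 1196.8 + 463.31 = 2279.43
ΣP(Mar 2015)Q(Mar 2015) = 9.46×52 + 3.29×320 + 3.79×107 = 491.92 + 1052.8 + 405.53 = 1950.25
link = 2279.43/1950.25 = 1.168789
Chained index = 100 × 1.138012 × 1.173869 × 1.168789 = 156.1359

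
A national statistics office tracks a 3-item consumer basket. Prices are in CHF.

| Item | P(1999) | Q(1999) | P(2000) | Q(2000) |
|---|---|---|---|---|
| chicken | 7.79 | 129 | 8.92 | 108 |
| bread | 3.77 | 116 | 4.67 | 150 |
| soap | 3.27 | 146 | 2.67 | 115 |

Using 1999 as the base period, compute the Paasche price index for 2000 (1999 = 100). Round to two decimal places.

Paasche price index uses current-period quantities as weights.
ΣP(2000)·Q(2000) = 8.92×108 + 4.67×150 + 2.67×115 = 963.36 + 700.5 + 307.05 = 1970.91
ΣP(1999)·Q(2000) = 7.79×108 + 3.77×150 + 3.27×115 = 841.32 + 565.5 + 376.05 = 1782.87
Index = 1970.91 / 1782.87 × 100 = 110.5470

110.55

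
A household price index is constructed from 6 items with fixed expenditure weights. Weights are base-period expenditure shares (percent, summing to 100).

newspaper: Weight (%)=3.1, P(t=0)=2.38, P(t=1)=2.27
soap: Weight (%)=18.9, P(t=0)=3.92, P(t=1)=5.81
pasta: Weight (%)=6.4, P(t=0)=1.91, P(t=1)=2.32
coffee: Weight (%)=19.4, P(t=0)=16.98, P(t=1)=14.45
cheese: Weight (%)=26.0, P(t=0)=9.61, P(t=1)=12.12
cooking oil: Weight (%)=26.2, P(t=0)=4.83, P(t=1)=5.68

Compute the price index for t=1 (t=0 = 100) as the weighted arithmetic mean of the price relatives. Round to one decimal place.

118.9

newspaper: 3.1 × (2.27/2.38) = 3.1 × 0.953782 = 2.9567
soap: 18.9 × (5.81/3.92) = 18.9 × 1.482143 = 28.0125
pasta: 6.4 × (2.32/1.91) = 6.4 × 1.214660 = 7.7738
coffee: 19.4 × (14.45/16.98) = 19.4 × 0.851001 = 16.5094
cheese: 26.0 × (12.12/9.61) = 26.0 × 1.261186 = 32.7908
cooking oil: 26.2 × (5.68/4.83) = 26.2 × 1.175983 = 30.8108
Index = Σ wᵢ·(p₁ᵢ/p₀ᵢ) = 2.9567 + 28.0125 + 7.7738 + 16.5094 + 32.7908 + 30.8108 = 118.8541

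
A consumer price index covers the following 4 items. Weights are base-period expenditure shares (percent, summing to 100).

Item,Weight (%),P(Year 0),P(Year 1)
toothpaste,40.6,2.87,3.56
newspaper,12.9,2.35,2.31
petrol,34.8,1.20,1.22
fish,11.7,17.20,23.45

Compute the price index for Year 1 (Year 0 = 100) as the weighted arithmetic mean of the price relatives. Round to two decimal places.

toothpaste: 40.6 × (3.56/2.87) = 40.6 × 1.240418 = 50.3610
newspaper: 12.9 × (2.31/2.35) = 12.9 × 0.982979 = 12.6804
petrol: 34.8 × (1.22/1.20) = 34.8 × 1.016667 = 35.3800
fish: 11.7 × (23.45/17.20) = 11.7 × 1.363372 = 15.9515
Index = Σ wᵢ·(p₁ᵢ/p₀ᵢ) = 50.3610 + 12.6804 + 35.3800 + 15.9515 = 114.3729

114.37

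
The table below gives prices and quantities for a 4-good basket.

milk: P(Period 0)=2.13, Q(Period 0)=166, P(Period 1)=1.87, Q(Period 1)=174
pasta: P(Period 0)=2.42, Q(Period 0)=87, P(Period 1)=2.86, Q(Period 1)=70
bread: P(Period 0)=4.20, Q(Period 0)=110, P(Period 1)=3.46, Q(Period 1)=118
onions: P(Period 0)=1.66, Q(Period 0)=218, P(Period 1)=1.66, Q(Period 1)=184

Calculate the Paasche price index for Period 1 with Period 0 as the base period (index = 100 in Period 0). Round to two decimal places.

Paasche price index uses current-period quantities as weights.
ΣP(Period 1)·Q(Period 1) = 1.87×174 + 2.86×70 + 3.46×118 + 1.66×184 = 325.38 + 200.2 + 408.28 + 305.44 = 1239.3
ΣP(Period 0)·Q(Period 1) = 2.13×174 + 2.42×70 + 4.20×118 + 1.66×184 = 370.62 + 169.4 + 495.6 + 305.44 = 1341.06
Index = 1239.3 / 1341.06 × 100 = 92.4120

92.41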